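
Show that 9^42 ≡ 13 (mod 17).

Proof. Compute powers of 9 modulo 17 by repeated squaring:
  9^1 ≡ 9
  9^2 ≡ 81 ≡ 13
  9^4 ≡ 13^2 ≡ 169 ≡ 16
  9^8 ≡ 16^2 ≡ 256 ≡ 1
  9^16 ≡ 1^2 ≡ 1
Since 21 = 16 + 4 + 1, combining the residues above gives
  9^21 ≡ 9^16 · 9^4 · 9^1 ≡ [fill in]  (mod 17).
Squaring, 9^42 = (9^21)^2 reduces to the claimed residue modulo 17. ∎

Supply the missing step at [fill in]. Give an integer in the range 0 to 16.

8

9^16 · 9^4 · 9^1 ≡ 1 · 16 · 9 = 144.
144 mod 17 = 8, so 9^21 ≡ 8 (mod 17).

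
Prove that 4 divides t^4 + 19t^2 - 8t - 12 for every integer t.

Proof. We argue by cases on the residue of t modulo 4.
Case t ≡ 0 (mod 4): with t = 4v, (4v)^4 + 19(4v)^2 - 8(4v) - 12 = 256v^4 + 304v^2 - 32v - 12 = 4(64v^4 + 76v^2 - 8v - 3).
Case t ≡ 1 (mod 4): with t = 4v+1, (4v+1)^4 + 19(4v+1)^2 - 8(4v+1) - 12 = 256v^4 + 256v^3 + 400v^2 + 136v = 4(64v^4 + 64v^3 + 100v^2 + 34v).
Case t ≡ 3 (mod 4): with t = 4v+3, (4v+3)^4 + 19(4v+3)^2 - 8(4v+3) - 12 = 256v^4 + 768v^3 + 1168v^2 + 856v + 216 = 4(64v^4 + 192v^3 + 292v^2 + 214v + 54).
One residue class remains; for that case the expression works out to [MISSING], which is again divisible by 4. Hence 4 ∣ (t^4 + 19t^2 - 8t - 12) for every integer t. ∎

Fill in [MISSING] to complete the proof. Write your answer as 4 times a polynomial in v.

Only t ≡ 2 (mod 4) is unaccounted for. Put t = 4v+2:
(4v+2)^4 + 19(4v+2)^2 - 8(4v+2) - 12 expands to 256v^4 + 512v^3 + 688v^2 + 400v + 64,
and factoring out 4 leaves 4(64v^4 + 128v^3 + 172v^2 + 100v + 16).

4(64v^4 + 128v^3 + 172v^2 + 100v + 16)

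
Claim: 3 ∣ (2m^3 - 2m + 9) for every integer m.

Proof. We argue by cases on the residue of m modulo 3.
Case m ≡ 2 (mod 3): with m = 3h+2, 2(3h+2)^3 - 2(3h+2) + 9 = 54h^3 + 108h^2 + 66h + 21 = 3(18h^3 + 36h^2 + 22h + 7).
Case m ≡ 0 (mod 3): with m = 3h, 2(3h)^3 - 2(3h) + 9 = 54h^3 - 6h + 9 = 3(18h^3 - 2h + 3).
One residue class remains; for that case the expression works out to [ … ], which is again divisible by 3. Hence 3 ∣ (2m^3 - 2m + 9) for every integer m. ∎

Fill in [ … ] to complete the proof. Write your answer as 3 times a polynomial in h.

Only m ≡ 1 (mod 3) is unaccounted for. Put m = 3h+1:
2(3h+1)^3 - 2(3h+1) + 9 expands to 54h^3 + 54h^2 + 12h + 9,
and factoring out 3 leaves 3(18h^3 + 18h^2 + 4h + 3).

3(18h^3 + 18h^2 + 4h + 3)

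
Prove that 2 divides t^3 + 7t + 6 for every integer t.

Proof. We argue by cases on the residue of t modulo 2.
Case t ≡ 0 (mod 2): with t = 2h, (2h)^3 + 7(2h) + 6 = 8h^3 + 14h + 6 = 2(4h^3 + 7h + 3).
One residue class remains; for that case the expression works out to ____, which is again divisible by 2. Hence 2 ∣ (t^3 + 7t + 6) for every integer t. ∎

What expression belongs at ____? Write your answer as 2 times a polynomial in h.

2(4h^3 + 6h^2 + 10h + 7)

The residues treated are {0}, so the missing case is t ≡ 1 (mod 2); write t = 2h+1.
Then (2h+1)^3 + 7(2h+1) + 6 = 8h^3 + 12h^2 + 20h + 14 = 2(4h^3 + 6h^2 + 10h + 7).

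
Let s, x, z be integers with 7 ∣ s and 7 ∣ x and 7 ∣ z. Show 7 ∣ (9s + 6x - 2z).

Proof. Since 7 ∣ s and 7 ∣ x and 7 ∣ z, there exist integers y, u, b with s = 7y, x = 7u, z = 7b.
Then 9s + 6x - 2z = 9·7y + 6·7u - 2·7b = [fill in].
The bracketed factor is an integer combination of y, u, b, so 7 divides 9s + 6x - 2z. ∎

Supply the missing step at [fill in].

7(-2b + 6u + 9y)

Each term has a factor of 7: 9·7y + 6·7u - 2·7b = 7·(-2b + 6u + 9y).
Since -2b + 6u + 9y is an integer, 7 ∣ (9s + 6x - 2z).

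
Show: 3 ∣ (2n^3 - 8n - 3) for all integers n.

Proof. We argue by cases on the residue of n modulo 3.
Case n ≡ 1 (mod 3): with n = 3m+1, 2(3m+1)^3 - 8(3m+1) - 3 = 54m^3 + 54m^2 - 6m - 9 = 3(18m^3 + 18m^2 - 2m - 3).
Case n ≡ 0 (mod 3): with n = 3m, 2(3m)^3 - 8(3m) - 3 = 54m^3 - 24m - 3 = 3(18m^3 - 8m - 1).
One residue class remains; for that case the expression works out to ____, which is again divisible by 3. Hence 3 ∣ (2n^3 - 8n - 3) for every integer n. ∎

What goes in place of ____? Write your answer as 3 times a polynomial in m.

Only n ≡ 2 (mod 3) is unaccounted for. Put n = 3m+2:
2(3m+2)^3 - 8(3m+2) - 3 expands to 54m^3 + 108m^2 + 48m - 3,
and factoring out 3 leaves 3(18m^3 + 36m^2 + 16m - 1).

3(18m^3 + 36m^2 + 16m - 1)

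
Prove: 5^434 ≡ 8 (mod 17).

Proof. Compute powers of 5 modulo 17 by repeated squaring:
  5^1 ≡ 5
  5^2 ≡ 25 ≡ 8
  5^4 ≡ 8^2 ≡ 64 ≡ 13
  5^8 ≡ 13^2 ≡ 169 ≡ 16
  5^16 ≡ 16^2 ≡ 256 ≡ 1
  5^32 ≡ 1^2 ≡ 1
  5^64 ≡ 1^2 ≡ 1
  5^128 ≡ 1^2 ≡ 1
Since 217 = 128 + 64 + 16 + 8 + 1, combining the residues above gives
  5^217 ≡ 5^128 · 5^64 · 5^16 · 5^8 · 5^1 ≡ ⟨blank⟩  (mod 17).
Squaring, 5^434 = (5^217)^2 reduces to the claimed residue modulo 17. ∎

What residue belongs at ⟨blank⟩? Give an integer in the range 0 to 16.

Multiply the listed residues: 1 · 1 · 1 · 16 · 5 = 1 → 1 → 16 → 80.
Reducing modulo 17: 80 = 4·17 + 12, so 5^217 ≡ 12.

12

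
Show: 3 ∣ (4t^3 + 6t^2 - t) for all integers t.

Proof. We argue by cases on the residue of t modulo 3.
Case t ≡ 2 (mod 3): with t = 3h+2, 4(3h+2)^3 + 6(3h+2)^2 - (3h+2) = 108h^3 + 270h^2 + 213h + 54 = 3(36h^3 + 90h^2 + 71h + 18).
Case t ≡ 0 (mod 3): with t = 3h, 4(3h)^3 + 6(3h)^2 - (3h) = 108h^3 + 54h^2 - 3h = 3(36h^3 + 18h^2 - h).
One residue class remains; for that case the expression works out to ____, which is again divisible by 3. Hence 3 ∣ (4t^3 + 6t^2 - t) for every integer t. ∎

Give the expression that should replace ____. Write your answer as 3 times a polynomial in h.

The residues treated are {2, 0}, so the missing case is t ≡ 1 (mod 3); write t = 3h+1.
Then 4(3h+1)^3 + 6(3h+1)^2 - (3h+1) = 108h^3 + 162h^2 + 69h + 9 = 3(36h^3 + 54h^2 + 23h + 3).

3(36h^3 + 54h^2 + 23h + 3)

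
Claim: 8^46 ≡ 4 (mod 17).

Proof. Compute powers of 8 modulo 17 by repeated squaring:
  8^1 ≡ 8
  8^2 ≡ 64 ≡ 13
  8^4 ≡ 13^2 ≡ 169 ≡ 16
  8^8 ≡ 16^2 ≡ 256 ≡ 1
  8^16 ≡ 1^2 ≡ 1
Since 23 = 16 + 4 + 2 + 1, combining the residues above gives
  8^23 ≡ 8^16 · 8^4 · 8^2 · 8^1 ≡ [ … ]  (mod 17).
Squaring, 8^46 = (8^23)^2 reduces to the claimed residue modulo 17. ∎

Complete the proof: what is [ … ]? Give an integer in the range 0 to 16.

8^16 · 8^4 · 8^2 · 8^1 ≡ 1 · 16 · 13 · 8 = 1664.
1664 mod 17 = 15, so 8^23 ≡ 15 (mod 17).

15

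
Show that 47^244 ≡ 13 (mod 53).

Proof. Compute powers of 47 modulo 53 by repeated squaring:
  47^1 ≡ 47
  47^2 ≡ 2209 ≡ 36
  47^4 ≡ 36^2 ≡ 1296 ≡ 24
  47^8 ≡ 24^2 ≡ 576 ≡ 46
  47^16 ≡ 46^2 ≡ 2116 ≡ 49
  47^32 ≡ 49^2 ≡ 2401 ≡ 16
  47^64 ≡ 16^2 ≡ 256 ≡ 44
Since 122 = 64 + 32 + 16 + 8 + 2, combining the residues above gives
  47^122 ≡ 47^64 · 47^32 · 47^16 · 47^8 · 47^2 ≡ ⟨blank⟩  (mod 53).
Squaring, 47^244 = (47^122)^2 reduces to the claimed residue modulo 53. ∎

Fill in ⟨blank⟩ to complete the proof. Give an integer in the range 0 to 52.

15

Multiply the listed residues: 44 · 16 · 49 · 46 · 36 = 704 → 34496 → 1586816 → 57125376.
Reducing modulo 53: 57125376 = 1077837·53 + 15, so 47^122 ≡ 15.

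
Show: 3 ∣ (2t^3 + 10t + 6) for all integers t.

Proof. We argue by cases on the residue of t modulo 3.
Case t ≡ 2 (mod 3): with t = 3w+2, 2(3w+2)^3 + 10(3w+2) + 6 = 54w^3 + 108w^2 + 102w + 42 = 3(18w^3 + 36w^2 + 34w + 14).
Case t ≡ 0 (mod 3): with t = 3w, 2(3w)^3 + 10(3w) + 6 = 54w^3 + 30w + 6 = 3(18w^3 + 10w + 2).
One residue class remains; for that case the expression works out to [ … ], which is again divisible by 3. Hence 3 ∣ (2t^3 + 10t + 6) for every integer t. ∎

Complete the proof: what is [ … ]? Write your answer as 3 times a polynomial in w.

The residues treated are {2, 0}, so the missing case is t ≡ 1 (mod 3); write t = 3w+1.
Then 2(3w+1)^3 + 10(3w+1) + 6 = 54w^3 + 54w^2 + 48w + 18 = 3(18w^3 + 18w^2 + 16w + 6).

3(18w^3 + 18w^2 + 16w + 6)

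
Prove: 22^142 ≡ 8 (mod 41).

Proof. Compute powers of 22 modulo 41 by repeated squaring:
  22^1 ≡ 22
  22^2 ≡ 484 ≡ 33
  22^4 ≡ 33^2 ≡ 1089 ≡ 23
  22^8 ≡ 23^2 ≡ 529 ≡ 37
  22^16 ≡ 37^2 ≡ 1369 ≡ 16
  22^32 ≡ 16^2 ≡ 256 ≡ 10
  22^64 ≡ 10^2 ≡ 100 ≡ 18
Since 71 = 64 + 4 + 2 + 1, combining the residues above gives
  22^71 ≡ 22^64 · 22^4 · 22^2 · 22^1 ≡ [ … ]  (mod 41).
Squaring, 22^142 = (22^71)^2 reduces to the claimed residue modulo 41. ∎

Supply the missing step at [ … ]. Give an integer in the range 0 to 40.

34

22^64 · 22^4 · 22^2 · 22^1 ≡ 18 · 23 · 33 · 22 = 300564.
300564 mod 41 = 34, so 22^71 ≡ 34 (mod 41).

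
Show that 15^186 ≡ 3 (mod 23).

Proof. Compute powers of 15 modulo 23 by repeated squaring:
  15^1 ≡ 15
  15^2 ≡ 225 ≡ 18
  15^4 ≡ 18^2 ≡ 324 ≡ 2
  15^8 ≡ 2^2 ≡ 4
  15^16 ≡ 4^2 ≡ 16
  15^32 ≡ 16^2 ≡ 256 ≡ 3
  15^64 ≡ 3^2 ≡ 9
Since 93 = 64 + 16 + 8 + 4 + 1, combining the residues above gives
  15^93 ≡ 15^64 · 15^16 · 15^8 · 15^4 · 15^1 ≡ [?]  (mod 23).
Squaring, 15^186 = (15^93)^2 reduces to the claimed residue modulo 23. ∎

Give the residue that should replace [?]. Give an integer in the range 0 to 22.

15^64 · 15^16 · 15^8 · 15^4 · 15^1 ≡ 9 · 16 · 4 · 2 · 15 = 17280.
17280 mod 23 = 7, so 15^93 ≡ 7 (mod 23).

7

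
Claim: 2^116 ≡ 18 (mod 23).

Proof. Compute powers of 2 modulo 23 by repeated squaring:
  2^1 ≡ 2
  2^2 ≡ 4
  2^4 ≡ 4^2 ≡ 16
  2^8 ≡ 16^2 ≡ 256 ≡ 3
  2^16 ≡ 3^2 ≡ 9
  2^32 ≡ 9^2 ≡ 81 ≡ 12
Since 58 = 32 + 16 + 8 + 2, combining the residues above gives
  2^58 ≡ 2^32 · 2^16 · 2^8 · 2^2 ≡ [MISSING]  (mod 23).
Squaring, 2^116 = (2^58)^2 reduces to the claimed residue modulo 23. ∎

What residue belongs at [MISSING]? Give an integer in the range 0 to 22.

8

2^32 · 2^16 · 2^8 · 2^2 ≡ 12 · 9 · 3 · 4 = 1296.
1296 mod 23 = 8, so 2^58 ≡ 8 (mod 23).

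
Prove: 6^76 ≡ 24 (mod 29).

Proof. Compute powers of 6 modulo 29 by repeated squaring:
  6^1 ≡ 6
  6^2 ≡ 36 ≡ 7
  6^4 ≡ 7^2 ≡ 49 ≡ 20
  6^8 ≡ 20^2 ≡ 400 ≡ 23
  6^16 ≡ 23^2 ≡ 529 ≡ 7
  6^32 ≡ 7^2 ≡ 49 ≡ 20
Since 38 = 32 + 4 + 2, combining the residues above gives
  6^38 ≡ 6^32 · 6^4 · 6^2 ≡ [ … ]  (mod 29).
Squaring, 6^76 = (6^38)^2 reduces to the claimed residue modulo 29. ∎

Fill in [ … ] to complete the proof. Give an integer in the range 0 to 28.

16

6^32 · 6^4 · 6^2 ≡ 20 · 20 · 7 = 2800.
2800 mod 29 = 16, so 6^38 ≡ 16 (mod 29).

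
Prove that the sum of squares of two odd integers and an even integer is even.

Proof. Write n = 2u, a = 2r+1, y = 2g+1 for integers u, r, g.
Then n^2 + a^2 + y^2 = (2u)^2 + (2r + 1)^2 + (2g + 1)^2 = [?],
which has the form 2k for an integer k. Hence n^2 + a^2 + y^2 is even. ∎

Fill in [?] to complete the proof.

2(2g^2 + 2g + 2r^2 + 2r + 2u^2 + 1)

Expanding: (2u)^2 + (2r + 1)^2 + (2g + 1)^2 = 4g^2 + 4g + 4r^2 + 4r + 4u^2 + 2.
Every term is even; pulling out the factor of 2 gives 2(2g^2 + 2g + 2r^2 + 2r + 2u^2 + 1).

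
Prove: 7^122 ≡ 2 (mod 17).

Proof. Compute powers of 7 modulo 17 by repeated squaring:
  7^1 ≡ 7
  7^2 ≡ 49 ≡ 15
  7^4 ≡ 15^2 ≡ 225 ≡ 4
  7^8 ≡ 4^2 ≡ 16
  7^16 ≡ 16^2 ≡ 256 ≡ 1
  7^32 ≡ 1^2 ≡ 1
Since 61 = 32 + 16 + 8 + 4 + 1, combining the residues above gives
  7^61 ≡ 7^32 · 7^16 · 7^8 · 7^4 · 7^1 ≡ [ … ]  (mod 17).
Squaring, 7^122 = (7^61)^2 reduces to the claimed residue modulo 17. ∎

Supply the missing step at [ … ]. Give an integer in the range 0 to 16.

7^32 · 7^16 · 7^8 · 7^4 · 7^1 ≡ 1 · 1 · 16 · 4 · 7 = 448.
448 mod 17 = 6, so 7^61 ≡ 6 (mod 17).

6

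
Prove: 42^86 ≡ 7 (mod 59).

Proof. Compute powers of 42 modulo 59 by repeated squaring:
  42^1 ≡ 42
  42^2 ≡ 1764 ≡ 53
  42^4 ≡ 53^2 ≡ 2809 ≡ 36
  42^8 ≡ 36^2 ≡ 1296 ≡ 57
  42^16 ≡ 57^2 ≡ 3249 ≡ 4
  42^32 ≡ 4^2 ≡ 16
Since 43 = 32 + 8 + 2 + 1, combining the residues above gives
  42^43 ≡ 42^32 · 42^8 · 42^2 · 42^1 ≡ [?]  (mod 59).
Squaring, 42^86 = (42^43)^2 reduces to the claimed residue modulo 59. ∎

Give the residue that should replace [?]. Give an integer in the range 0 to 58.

40

42^32 · 42^8 · 42^2 · 42^1 ≡ 16 · 57 · 53 · 42 = 2030112.
2030112 mod 59 = 40, so 42^43 ≡ 40 (mod 59).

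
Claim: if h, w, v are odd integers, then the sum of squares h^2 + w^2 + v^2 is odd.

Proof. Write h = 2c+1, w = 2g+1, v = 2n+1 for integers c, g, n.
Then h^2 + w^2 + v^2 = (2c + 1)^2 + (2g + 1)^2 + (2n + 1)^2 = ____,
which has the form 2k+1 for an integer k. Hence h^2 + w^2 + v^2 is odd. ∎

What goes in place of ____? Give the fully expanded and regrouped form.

(2c + 1)^2 + (2g + 1)^2 + (2n + 1)^2 = 4c^2 + 4c + 4g^2 + 4g + 4n^2 + 4n + 3
= 2(2c^2 + 2c + 2g^2 + 2g + 2n^2 + 2n + 1) + 1.
Since 2c^2 + 2c + 2g^2 + 2g + 2n^2 + 2n + 1 is an integer, the sum of squares is of the form 2k+1 for an integer k.

2(2c^2 + 2c + 2g^2 + 2g + 2n^2 + 2n + 1) + 1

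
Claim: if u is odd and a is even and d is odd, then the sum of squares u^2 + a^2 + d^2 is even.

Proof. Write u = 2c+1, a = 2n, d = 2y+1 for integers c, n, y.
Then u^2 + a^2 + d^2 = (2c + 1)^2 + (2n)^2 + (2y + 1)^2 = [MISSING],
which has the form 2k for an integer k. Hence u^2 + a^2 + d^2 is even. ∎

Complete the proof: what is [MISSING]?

2(2c^2 + 2c + 2n^2 + 2y^2 + 2y + 1)

(2c + 1)^2 + (2n)^2 + (2y + 1)^2 = 4c^2 + 4c + 4n^2 + 4y^2 + 4y + 2
= 2(2c^2 + 2c + 2n^2 + 2y^2 + 2y + 1).
Since 2c^2 + 2c + 2n^2 + 2y^2 + 2y + 1 is an integer, the sum of squares is of the form 2k for an integer k.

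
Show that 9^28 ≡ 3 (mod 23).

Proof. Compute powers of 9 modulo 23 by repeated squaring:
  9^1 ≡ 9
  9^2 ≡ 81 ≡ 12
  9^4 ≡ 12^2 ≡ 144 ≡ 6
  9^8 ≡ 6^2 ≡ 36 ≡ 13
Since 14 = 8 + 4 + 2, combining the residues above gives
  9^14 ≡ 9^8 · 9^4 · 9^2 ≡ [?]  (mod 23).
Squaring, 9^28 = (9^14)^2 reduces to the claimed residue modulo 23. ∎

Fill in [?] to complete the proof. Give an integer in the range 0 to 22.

9^8 · 9^4 · 9^2 ≡ 13 · 6 · 12 = 936.
936 mod 23 = 16, so 9^14 ≡ 16 (mod 23).

16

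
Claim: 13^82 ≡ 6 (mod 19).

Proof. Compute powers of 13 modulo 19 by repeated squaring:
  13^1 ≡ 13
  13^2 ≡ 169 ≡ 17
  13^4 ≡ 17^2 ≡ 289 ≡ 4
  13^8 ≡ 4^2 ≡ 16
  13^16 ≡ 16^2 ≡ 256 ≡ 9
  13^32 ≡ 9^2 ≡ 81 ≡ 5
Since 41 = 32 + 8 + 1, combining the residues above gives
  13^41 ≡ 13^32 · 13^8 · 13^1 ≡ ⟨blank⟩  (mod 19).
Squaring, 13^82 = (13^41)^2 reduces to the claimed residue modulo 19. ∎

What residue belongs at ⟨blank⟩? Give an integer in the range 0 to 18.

13^32 · 13^8 · 13^1 ≡ 5 · 16 · 13 = 1040.
1040 mod 19 = 14, so 13^41 ≡ 14 (mod 19).

14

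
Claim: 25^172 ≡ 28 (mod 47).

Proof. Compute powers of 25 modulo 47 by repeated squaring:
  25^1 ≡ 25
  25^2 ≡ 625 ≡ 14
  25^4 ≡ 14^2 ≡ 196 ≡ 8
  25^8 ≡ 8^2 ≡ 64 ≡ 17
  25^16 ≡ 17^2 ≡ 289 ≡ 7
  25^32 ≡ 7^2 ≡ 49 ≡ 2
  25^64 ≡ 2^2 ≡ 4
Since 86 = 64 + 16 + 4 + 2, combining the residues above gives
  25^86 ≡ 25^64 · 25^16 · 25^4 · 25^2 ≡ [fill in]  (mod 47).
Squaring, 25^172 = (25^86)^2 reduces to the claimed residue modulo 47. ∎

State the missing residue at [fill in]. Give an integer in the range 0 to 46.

25^64 · 25^16 · 25^4 · 25^2 ≡ 4 · 7 · 8 · 14 = 3136.
3136 mod 47 = 34, so 25^86 ≡ 34 (mod 47).

34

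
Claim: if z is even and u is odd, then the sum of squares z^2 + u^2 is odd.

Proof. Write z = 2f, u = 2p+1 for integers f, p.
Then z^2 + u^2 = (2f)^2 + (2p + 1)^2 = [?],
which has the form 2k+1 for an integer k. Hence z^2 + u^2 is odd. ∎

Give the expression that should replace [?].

2(2f^2 + 2p^2 + 2p) + 1

(2f)^2 + (2p + 1)^2 = 4f^2 + 4p^2 + 4p + 1
= 2(2f^2 + 2p^2 + 2p) + 1.
Since 2f^2 + 2p^2 + 2p is an integer, the sum of squares is of the form 2k+1 for an integer k.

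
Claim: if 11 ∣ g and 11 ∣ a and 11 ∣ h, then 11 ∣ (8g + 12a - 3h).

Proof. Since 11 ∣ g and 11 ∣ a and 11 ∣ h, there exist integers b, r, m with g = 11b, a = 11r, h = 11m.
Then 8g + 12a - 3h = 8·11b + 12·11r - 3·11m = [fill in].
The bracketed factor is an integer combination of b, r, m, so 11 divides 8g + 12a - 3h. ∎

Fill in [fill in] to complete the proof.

Pull the common 11 out of every term: 8·11b + 12·11r - 3·11m = 11(8b - 3m + 12r).
8b - 3m + 12r is an integer, which exhibits the divisibility.

11(8b - 3m + 12r)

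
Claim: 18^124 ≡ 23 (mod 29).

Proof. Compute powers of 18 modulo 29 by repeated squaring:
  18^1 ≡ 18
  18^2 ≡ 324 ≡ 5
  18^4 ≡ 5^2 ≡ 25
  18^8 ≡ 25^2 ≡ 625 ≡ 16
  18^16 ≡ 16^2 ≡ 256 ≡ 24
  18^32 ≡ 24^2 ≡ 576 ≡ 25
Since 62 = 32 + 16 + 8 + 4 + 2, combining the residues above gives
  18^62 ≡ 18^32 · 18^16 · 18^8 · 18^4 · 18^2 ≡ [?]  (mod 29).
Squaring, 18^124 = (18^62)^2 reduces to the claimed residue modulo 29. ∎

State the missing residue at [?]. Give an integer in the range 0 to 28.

Multiply the listed residues: 25 · 24 · 16 · 25 · 5 = 600 → 9600 → 240000 → 1200000.
Reducing modulo 29: 1200000 = 41379·29 + 9, so 18^62 ≡ 9.

9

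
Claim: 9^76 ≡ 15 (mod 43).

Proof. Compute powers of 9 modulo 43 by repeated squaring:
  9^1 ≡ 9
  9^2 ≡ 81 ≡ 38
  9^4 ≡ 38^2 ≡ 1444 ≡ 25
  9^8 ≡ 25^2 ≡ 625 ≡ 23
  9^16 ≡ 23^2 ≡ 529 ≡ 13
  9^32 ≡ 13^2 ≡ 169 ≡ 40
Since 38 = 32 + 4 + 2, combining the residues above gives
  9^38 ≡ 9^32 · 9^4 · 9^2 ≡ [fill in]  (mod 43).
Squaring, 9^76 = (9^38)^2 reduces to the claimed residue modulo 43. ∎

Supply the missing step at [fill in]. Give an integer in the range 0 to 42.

Multiply the listed residues: 40 · 25 · 38 = 1000 → 38000.
Reducing modulo 43: 38000 = 883·43 + 31, so 9^38 ≡ 31.

31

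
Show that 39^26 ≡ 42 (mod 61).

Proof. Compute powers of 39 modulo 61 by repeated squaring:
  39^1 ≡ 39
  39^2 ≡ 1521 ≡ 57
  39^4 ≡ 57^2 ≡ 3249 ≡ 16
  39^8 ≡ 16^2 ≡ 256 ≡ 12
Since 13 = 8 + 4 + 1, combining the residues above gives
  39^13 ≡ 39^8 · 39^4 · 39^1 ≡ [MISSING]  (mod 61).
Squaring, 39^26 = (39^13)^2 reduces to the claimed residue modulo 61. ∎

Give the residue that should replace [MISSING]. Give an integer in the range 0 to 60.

39^8 · 39^4 · 39^1 ≡ 12 · 16 · 39 = 7488.
7488 mod 61 = 46, so 39^13 ≡ 46 (mod 61).

46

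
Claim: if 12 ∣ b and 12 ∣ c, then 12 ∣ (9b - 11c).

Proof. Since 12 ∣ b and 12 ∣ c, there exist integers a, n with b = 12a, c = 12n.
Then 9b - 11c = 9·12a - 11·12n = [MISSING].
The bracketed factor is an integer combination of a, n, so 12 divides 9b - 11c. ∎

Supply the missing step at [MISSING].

Pull the common 12 out of every term: 9·12a - 11·12n = 12(9a - 11n).
9a - 11n is an integer, which exhibits the divisibility.

12(9a - 11n)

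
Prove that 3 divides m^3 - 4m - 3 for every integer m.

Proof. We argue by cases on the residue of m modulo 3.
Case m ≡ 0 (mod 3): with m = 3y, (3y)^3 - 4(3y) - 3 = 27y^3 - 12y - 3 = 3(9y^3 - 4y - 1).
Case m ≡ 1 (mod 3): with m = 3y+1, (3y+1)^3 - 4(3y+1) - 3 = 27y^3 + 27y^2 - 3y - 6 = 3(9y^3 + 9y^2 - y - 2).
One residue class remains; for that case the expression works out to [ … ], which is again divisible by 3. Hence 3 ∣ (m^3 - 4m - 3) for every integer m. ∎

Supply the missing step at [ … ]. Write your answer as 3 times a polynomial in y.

3(9y^3 + 18y^2 + 8y - 1)

Only m ≡ 2 (mod 3) is unaccounted for. Put m = 3y+2:
(3y+2)^3 - 4(3y+2) - 3 expands to 27y^3 + 54y^2 + 24y - 3,
and factoring out 3 leaves 3(9y^3 + 18y^2 + 8y - 1).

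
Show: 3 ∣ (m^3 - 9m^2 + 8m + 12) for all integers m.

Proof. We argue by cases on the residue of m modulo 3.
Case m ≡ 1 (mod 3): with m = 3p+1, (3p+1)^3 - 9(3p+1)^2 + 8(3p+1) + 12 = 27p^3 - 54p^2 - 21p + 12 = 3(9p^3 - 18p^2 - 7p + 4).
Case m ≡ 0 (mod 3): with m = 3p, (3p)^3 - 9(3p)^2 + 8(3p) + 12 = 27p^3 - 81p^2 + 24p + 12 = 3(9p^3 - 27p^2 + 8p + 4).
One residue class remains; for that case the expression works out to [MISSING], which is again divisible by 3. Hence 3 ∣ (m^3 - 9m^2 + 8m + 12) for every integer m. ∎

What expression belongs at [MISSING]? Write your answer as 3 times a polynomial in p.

Only m ≡ 2 (mod 3) is unaccounted for. Put m = 3p+2:
(3p+2)^3 - 9(3p+2)^2 + 8(3p+2) + 12 expands to 27p^3 - 27p^2 - 48p,
and factoring out 3 leaves 3(9p^3 - 9p^2 - 16p).

3(9p^3 - 9p^2 - 16p)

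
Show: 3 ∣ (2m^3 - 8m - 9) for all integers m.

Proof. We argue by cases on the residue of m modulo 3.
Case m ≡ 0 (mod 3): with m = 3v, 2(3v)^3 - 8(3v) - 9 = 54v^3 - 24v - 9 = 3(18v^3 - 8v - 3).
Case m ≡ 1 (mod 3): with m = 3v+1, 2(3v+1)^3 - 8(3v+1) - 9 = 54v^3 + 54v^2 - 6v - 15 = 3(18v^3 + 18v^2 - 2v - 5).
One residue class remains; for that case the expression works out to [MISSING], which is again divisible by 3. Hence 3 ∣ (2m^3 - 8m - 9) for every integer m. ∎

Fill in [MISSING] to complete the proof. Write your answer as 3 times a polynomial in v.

The residues treated are {0, 1}, so the missing case is m ≡ 2 (mod 3); write m = 3v+2.
Then 2(3v+2)^3 - 8(3v+2) - 9 = 54v^3 + 108v^2 + 48v - 9 = 3(18v^3 + 36v^2 + 16v - 3).

3(18v^3 + 36v^2 + 16v - 3)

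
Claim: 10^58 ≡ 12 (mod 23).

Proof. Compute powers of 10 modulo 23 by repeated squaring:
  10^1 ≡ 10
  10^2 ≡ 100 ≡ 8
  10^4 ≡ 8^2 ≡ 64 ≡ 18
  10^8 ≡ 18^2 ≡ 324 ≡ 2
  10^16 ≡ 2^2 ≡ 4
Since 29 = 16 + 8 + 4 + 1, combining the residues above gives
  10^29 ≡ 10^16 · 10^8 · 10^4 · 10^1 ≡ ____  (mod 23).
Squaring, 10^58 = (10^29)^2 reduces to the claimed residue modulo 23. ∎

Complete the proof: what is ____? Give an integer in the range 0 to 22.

Multiply the listed residues: 4 · 2 · 18 · 10 = 8 → 144 → 1440.
Reducing modulo 23: 1440 = 62·23 + 14, so 10^29 ≡ 14.

14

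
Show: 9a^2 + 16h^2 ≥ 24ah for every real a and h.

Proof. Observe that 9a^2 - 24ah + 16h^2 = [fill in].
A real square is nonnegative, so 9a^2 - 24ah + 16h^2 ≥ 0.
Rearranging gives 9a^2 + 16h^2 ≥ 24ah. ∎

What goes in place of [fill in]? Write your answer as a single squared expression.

(3a - 4h)^2

The leading and trailing coefficients are 3^2 and 4^2, and 24 = 2·3·4, so the trinomial is (3a - 4h)^2.
Hence 9a^2 - 24ah + 16h^2 ≥ 0.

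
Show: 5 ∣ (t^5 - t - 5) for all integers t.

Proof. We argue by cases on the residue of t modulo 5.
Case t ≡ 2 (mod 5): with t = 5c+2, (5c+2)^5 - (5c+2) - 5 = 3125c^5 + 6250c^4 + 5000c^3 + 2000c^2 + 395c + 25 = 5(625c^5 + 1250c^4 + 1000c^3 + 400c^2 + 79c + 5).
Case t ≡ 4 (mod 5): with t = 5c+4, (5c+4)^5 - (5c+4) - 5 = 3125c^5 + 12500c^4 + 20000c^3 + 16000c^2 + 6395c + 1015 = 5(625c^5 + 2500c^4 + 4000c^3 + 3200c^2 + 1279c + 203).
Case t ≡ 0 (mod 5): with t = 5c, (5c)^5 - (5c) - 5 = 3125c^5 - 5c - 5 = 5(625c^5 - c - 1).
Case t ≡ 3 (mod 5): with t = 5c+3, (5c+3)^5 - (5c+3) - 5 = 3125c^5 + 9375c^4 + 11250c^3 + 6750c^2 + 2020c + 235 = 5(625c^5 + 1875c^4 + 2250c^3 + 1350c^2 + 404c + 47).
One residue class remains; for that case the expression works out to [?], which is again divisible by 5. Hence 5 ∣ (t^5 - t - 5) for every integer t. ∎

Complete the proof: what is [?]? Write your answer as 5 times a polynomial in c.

The residues treated are {2, 4, 0, 3}, so the missing case is t ≡ 1 (mod 5); write t = 5c+1.
Then (5c+1)^5 - (5c+1) - 5 = 3125c^5 + 3125c^4 + 1250c^3 + 250c^2 + 20c - 5 = 5(625c^5 + 625c^4 + 250c^3 + 50c^2 + 4c - 1).

5(625c^5 + 625c^4 + 250c^3 + 50c^2 + 4c - 1)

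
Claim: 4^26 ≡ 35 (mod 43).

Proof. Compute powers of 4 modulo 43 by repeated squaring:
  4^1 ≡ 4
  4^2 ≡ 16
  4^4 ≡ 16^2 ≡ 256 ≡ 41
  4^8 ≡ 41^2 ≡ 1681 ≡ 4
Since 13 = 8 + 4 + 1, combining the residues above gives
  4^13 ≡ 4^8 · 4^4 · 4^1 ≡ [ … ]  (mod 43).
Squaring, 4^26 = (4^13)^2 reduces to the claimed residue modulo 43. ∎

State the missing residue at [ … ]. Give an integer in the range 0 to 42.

Multiply the listed residues: 4 · 41 · 4 = 164 → 656.
Reducing modulo 43: 656 = 15·43 + 11, so 4^13 ≡ 11.

11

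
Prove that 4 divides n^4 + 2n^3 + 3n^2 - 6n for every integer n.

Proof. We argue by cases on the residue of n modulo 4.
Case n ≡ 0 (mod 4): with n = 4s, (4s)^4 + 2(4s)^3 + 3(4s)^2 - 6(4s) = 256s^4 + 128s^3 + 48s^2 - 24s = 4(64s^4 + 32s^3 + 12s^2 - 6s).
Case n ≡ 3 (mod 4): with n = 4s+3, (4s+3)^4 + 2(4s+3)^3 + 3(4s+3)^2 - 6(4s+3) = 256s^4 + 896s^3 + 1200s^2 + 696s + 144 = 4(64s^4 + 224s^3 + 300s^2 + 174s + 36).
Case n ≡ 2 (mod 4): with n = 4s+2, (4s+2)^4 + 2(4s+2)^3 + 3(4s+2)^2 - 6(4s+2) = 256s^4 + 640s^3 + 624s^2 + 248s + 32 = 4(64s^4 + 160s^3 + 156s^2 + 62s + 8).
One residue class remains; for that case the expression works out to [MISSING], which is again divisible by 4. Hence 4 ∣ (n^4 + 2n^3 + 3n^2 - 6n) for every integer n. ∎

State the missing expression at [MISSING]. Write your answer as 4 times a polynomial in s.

The residues treated are {0, 3, 2}, so the missing case is n ≡ 1 (mod 4); write n = 4s+1.
Then (4s+1)^4 + 2(4s+1)^3 + 3(4s+1)^2 - 6(4s+1) = 256s^4 + 384s^3 + 240s^2 + 40s = 4(64s^4 + 96s^3 + 60s^2 + 10s).

4(64s^4 + 96s^3 + 60s^2 + 10s)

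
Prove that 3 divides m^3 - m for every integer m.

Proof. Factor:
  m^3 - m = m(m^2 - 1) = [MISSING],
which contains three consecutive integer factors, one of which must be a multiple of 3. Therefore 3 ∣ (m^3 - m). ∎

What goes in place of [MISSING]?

(m - 1)m(m + 1)

m(m^2 - 1) = m(m - 1)(m + 1) = (m - 1)m(m + 1).
These three factors are consecutive integers, so their product is divisible by 3.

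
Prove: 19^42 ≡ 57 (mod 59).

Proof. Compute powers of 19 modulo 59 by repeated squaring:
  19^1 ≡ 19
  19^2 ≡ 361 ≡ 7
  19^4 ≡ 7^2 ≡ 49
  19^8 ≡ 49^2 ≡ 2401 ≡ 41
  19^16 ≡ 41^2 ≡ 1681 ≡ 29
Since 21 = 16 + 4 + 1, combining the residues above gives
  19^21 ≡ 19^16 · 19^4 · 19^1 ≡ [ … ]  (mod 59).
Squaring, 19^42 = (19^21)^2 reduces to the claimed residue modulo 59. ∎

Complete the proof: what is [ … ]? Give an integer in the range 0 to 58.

36

Multiply the listed residues: 29 · 49 · 19 = 1421 → 26999.
Reducing modulo 59: 26999 = 457·59 + 36, so 19^21 ≡ 36.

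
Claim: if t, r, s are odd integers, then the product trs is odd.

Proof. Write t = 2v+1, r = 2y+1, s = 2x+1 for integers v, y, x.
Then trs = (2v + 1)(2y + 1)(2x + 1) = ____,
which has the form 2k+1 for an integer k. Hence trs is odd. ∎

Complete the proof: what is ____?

2(4vxy + 2vx + 2vy + v + 2xy + x + y) + 1

Expanding: (2v + 1)(2y + 1)(2x + 1) = 8vxy + 4vx + 4vy + 2v + 4xy + 2x + 2y + 1.
Every term except the constant is even, so this is 2(4vxy + 2vx + 2vy + v + 2xy + x + y) + 1,
and 4vxy + 2vx + 2vy + v + 2xy + x + y ∈ ℤ gives the required form.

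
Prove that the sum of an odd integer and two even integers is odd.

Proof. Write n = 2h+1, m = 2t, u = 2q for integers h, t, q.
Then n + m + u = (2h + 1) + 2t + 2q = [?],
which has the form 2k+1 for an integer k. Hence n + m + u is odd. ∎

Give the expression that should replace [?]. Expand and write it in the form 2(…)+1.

Expanding: (2h + 1) + 2t + 2q = 2h + 2q + 2t + 1.
Every term except the constant is even, so this is 2(h + q + t) + 1,
and h + q + t ∈ ℤ gives the required form.

2(h + q + t) + 1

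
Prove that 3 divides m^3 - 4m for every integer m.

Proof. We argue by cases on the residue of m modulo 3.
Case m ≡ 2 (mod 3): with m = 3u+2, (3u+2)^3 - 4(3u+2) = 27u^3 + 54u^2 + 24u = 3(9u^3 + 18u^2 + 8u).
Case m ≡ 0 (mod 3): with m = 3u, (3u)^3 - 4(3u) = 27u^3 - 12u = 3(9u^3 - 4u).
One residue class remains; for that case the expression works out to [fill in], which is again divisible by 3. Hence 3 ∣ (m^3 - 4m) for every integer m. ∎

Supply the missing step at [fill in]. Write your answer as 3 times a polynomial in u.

3(9u^3 + 9u^2 - u - 1)

Only m ≡ 1 (mod 3) is unaccounted for. Put m = 3u+1:
(3u+1)^3 - 4(3u+1) expands to 27u^3 + 27u^2 - 3u - 3,
and factoring out 3 leaves 3(9u^3 + 9u^2 - u - 1).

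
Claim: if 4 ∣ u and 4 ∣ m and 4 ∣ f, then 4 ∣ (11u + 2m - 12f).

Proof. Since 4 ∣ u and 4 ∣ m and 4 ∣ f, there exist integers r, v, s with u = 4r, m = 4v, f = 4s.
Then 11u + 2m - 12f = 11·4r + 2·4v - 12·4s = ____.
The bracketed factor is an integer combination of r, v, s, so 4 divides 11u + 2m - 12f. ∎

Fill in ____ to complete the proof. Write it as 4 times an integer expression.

4(11r - 12s + 2v)

Pull the common 4 out of every term: 11·4r + 2·4v - 12·4s = 4(11r - 12s + 2v).
11r - 12s + 2v is an integer, which exhibits the divisibility.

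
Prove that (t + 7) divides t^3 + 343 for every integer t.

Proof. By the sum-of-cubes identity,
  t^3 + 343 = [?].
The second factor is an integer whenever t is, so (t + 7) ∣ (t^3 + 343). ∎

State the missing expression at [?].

a^3 + b^3 = (a + b)(a^2 - ab + b^2). With a = t, b = 7:
t^3 + 343 = (t + 7)(t^2 - 7t + 49).

(t + 7)(t^2 - 7t + 49)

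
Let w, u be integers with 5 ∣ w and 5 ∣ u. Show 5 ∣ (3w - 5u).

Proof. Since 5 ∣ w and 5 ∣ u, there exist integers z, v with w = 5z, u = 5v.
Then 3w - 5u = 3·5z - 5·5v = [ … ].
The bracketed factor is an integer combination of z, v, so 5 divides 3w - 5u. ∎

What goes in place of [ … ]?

Pull the common 5 out of every term: 3·5z - 5·5v = 5(-5v + 3z).
-5v + 3z is an integer, which exhibits the divisibility.

5(-5v + 3z)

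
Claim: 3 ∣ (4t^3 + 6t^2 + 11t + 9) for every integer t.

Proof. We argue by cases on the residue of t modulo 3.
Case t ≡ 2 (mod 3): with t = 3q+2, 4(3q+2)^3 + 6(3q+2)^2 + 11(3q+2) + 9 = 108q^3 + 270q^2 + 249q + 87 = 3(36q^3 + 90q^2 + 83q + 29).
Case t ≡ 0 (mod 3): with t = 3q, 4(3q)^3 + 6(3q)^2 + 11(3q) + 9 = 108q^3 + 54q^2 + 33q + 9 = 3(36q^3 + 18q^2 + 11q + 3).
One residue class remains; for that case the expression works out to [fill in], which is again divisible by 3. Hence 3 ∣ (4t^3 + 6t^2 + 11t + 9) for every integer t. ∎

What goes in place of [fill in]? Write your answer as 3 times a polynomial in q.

3(36q^3 + 54q^2 + 35q + 10)

The residues treated are {2, 0}, so the missing case is t ≡ 1 (mod 3); write t = 3q+1.
Then 4(3q+1)^3 + 6(3q+1)^2 + 11(3q+1) + 9 = 108q^3 + 162q^2 + 105q + 30 = 3(36q^3 + 54q^2 + 35q + 10).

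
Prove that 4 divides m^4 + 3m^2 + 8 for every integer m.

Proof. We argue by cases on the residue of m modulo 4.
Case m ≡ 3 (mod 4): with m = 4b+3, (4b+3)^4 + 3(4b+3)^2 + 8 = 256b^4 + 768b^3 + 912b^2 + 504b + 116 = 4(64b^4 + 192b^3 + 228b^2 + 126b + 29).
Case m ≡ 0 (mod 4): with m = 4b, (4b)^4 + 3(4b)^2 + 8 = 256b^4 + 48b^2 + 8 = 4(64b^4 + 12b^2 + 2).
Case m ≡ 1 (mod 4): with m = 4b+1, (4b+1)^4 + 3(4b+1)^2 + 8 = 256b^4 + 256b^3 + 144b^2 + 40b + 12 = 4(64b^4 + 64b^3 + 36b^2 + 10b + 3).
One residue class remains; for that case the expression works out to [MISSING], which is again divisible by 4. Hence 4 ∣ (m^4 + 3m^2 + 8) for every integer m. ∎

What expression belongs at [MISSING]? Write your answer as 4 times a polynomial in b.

The residues treated are {3, 0, 1}, so the missing case is m ≡ 2 (mod 4); write m = 4b+2.
Then (4b+2)^4 + 3(4b+2)^2 + 8 = 256b^4 + 512b^3 + 432b^2 + 176b + 36 = 4(64b^4 + 128b^3 + 108b^2 + 44b + 9).

4(64b^4 + 128b^3 + 108b^2 + 44b + 9)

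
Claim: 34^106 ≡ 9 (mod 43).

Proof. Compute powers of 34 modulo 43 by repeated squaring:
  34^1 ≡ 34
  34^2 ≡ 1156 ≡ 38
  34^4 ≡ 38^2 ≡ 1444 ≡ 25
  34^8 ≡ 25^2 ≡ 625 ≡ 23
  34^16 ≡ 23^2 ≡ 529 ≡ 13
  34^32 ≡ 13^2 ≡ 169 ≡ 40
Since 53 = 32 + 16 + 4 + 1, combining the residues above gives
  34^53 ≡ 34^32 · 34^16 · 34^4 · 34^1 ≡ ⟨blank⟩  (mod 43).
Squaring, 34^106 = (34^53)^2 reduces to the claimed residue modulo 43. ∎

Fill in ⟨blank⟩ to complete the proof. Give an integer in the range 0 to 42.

3

34^32 · 34^16 · 34^4 · 34^1 ≡ 40 · 13 · 25 · 34 = 442000.
442000 mod 43 = 3, so 34^53 ≡ 3 (mod 43).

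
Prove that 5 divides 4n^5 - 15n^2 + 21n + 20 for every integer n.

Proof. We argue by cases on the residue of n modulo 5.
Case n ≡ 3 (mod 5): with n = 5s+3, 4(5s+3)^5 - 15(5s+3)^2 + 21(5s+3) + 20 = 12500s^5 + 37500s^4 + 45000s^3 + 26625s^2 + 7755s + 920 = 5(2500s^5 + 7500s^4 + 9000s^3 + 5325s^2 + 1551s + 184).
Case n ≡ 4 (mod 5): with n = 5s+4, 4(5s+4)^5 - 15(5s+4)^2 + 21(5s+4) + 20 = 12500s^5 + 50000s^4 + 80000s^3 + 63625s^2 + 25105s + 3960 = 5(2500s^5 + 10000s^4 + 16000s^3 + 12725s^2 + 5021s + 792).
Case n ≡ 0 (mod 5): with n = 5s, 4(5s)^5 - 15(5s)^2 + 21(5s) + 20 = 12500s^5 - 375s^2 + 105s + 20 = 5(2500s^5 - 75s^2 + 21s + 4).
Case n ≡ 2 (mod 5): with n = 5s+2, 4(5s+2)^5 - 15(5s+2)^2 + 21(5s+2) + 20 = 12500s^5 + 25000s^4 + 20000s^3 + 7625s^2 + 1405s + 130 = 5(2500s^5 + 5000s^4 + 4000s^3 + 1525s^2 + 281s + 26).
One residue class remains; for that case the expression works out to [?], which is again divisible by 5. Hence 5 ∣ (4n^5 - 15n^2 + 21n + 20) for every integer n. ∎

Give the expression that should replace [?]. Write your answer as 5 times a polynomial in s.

Only n ≡ 1 (mod 5) is unaccounted for. Put n = 5s+1:
4(5s+1)^5 - 15(5s+1)^2 + 21(5s+1) + 20 expands to 12500s^5 + 12500s^4 + 5000s^3 + 625s^2 + 55s + 30,
and factoring out 5 leaves 5(2500s^5 + 2500s^4 + 1000s^3 + 125s^2 + 11s + 6).

5(2500s^5 + 2500s^4 + 1000s^3 + 125s^2 + 11s + 6)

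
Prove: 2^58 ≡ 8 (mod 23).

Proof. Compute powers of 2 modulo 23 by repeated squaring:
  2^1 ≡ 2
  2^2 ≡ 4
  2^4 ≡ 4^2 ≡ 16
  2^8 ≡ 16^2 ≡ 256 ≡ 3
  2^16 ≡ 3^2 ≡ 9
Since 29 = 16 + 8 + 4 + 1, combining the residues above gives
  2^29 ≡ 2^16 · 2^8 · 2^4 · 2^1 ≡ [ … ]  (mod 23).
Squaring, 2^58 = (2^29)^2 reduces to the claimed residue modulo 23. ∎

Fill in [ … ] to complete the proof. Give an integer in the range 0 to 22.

13

2^16 · 2^8 · 2^4 · 2^1 ≡ 9 · 3 · 16 · 2 = 864.
864 mod 23 = 13, so 2^29 ≡ 13 (mod 23).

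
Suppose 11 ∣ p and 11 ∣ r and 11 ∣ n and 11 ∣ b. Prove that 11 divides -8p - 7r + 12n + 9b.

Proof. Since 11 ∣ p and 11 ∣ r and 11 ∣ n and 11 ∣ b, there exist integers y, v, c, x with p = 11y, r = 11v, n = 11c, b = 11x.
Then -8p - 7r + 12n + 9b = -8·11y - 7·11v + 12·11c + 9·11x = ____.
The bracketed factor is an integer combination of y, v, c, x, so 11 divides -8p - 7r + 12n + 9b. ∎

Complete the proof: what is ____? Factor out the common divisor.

Each term has a factor of 11: -8·11y - 7·11v + 12·11c + 9·11x = 11·(12c - 7v + 9x - 8y).
Since 12c - 7v + 9x - 8y is an integer, 11 ∣ (-8p - 7r + 12n + 9b).

11(12c - 7v + 9x - 8y)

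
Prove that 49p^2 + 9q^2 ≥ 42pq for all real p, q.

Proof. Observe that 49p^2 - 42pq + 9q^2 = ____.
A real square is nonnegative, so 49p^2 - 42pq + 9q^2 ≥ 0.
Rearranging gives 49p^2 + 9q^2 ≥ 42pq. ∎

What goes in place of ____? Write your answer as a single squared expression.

(7p - 3q)^2

The leading and trailing coefficients are 7^2 and 3^2, and 42 = 2·7·3, so the trinomial is (7p - 3q)^2.
Hence 49p^2 - 42pq + 9q^2 ≥ 0.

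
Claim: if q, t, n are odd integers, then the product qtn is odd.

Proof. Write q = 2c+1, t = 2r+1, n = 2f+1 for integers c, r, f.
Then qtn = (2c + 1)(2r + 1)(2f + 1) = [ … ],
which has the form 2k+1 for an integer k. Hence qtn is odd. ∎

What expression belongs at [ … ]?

(2c + 1)(2r + 1)(2f + 1) = 8cfr + 4cf + 4cr + 2c + 4fr + 2f + 2r + 1
= 2(4cfr + 2cf + 2cr + c + 2fr + f + r) + 1.
Since 4cfr + 2cf + 2cr + c + 2fr + f + r is an integer, the product is of the form 2k+1 for an integer k.

2(4cfr + 2cf + 2cr + c + 2fr + f + r) + 1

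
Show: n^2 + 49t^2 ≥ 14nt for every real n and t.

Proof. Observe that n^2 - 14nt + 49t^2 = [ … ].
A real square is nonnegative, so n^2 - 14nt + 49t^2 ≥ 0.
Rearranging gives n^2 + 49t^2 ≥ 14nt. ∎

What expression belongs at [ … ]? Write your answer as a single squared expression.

(n - 7t)^2

n^2 - 14nt + 49t^2 is a perfect-square trinomial: the outer terms are (n)^2 and (7t)^2, and the cross term is -2·n·7t.
So n^2 - 14nt + 49t^2 = (n - 7t)^2 ≥ 0.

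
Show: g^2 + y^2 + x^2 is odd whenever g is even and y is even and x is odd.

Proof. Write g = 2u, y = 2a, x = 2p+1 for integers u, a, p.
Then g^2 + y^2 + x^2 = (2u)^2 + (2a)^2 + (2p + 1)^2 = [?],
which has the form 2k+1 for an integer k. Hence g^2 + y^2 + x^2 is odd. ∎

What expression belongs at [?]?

Expanding: (2u)^2 + (2a)^2 + (2p + 1)^2 = 4a^2 + 4p^2 + 4p + 4u^2 + 1.
Every term except the constant is even, so this is 2(2a^2 + 2p^2 + 2p + 2u^2) + 1,
and 2a^2 + 2p^2 + 2p + 2u^2 ∈ ℤ gives the required form.

2(2a^2 + 2p^2 + 2p + 2u^2) + 1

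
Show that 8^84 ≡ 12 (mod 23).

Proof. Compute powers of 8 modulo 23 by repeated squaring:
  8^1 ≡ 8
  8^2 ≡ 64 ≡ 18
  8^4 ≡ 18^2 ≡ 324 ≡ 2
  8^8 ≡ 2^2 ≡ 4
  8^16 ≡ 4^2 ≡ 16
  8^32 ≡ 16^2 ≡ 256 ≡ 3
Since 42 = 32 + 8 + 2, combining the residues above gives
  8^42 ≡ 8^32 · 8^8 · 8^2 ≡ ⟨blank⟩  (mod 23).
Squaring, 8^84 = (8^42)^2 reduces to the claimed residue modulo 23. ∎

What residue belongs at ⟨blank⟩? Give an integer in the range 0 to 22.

8^32 · 8^8 · 8^2 ≡ 3 · 4 · 18 = 216.
216 mod 23 = 9, so 8^42 ≡ 9 (mod 23).

9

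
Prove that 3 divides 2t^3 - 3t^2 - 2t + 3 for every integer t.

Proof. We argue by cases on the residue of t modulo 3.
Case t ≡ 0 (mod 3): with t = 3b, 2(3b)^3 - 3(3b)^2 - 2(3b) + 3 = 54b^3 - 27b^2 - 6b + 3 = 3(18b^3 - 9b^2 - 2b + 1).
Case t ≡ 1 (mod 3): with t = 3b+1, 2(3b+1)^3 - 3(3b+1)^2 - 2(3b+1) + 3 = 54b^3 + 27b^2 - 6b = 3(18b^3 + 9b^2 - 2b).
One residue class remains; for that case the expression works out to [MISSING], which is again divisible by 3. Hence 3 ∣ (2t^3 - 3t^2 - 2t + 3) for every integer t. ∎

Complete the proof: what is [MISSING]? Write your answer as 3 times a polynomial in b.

3(18b^3 + 27b^2 + 10b + 1)

Only t ≡ 2 (mod 3) is unaccounted for. Put t = 3b+2:
2(3b+2)^3 - 3(3b+2)^2 - 2(3b+2) + 3 expands to 54b^3 + 81b^2 + 30b + 3,
and factoring out 3 leaves 3(18b^3 + 27b^2 + 10b + 1).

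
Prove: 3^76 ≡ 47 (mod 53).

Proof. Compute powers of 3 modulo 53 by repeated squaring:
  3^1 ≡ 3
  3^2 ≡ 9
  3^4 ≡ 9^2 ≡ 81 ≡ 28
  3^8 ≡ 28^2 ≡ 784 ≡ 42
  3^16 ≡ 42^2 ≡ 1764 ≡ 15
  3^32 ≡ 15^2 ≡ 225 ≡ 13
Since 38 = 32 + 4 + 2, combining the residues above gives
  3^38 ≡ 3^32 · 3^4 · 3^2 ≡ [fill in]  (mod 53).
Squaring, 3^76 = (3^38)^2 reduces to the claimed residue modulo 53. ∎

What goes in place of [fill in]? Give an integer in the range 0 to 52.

43

Multiply the listed residues: 13 · 28 · 9 = 364 → 3276.
Reducing modulo 53: 3276 = 61·53 + 43, so 3^38 ≡ 43.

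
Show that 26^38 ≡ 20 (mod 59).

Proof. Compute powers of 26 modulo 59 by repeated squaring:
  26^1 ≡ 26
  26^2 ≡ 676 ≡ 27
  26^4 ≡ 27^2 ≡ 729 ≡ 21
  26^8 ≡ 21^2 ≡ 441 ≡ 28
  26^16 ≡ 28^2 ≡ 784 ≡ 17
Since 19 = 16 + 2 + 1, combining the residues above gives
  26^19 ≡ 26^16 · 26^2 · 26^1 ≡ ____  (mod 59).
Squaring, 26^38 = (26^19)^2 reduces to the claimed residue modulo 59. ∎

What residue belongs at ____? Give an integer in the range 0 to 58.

16

26^16 · 26^2 · 26^1 ≡ 17 · 27 · 26 = 11934.
11934 mod 59 = 16, so 26^19 ≡ 16 (mod 59).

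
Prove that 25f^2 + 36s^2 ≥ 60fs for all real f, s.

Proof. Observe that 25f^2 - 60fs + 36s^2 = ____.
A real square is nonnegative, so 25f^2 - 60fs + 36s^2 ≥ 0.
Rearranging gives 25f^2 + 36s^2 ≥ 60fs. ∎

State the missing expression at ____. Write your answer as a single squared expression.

(5f - 6s)^2

25f^2 - 60fs + 36s^2 is a perfect-square trinomial: the outer terms are (5f)^2 and (6s)^2, and the cross term is -2·5f·6s.
So 25f^2 - 60fs + 36s^2 = (5f - 6s)^2 ≥ 0.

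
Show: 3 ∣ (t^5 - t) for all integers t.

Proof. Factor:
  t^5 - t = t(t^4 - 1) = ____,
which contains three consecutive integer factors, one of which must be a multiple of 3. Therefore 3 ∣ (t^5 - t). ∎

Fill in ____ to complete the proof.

(t - 1)t(t + 1)(t^2 + 1)

t^4 - 1 = (t^2 - 1)(t^2 + 1), and t^2 - 1 = (t-1)(t+1).
So t(t^4 - 1) = (t - 1)t(t + 1)(t^2 + 1).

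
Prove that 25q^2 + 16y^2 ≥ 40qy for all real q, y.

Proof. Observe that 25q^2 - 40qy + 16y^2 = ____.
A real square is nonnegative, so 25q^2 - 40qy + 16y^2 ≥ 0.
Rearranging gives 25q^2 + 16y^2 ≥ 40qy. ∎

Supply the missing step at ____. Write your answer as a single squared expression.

The leading and trailing coefficients are 5^2 and 4^2, and 40 = 2·5·4, so the trinomial is (5q - 4y)^2.
Hence 25q^2 - 40qy + 16y^2 ≥ 0.

(5q - 4y)^2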